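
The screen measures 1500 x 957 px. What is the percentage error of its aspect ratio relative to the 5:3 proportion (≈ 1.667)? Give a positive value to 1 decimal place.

6.0%

Ratio = 1500 / 957 ≈ 1.5674.
Ideal 5:3 ≈ 1.6667. |1.5674 − 1.6667| / 1.6667 ≈ 5.96% → 6.0%.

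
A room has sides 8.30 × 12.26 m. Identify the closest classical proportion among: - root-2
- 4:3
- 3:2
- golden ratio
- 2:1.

3:2

Ratio = 12.26 / 8.30 ≈ 1.477.
Distances: root-2 1.414 (Δ 0.063); 4:3 1.333 (Δ 0.144); 3:2 1.500 (Δ 0.023); golden ratio 1.618 (Δ 0.141); 2:1 2.000 (Δ 0.523).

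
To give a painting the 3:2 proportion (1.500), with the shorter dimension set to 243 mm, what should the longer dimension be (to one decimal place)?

3:2 = 1.50000.
Longer side = 243 × 1.50000 ≈ 364.500 → 364.5 mm.

364.5 mm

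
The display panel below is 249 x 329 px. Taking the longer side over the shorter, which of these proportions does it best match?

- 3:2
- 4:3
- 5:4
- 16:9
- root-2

4:3

Ratio = 329 / 249 ≈ 1.321.
Distances: 3:2 1.500 (Δ 0.179); 4:3 1.333 (Δ 0.012); 5:4 1.250 (Δ 0.071); 16:9 1.778 (Δ 0.457); root-2 1.414 (Δ 0.093).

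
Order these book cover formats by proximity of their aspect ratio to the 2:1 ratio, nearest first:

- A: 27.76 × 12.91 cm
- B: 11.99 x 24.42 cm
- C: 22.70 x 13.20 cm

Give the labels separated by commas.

Ratios: A = 27.76 / 12.91 ≈ 2.150; B = 24.42 / 11.99 ≈ 2.037; C = 22.70 / 13.20 ≈ 1.720.
|Δ from 2.000|: A 0.150; B 0.037; C 0.280.

B, A, C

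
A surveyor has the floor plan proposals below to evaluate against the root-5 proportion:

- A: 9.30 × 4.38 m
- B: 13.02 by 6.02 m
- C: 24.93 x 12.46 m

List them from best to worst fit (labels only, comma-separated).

B, A, C

Ratios: A = 9.30 / 4.38 ≈ 2.123; B = 13.02 / 6.02 ≈ 2.163; C = 24.93 / 12.46 ≈ 2.001.
|Δ from 2.236|: A 0.113; B 0.073; C 0.235.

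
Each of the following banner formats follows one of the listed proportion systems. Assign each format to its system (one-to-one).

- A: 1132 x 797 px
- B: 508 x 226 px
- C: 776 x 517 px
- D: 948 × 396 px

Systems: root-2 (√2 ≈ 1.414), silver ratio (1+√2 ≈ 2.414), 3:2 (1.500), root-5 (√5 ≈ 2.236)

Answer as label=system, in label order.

Ratios: A ≈ 1.420; B ≈ 2.248; C ≈ 1.501; D ≈ 2.394.
Targets: root-2 ≈ 1.414; silver ratio ≈ 2.414; 3:2 ≈ 1.500; root-5 ≈ 2.236.

A=root-2, B=root-5, C=3:2, D=silver ratio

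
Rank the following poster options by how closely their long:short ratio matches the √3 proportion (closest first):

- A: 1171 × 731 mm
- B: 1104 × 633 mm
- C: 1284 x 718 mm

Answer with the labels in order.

B, C, A

Ratios: A = 1171 / 731 ≈ 1.602; B = 1104 / 633 ≈ 1.744; C = 1284 / 718 ≈ 1.788.
|Δ from 1.732|: A 0.130; B 0.012; C 0.056.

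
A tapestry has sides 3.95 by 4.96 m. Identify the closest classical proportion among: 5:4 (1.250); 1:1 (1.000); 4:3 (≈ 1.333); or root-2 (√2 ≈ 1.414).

5:4

4.96/3.95 ≈ 1.256. Nearest candidates are 5:4 (1.250, off by 0.006) and 4:3 (1.333, off by 0.077).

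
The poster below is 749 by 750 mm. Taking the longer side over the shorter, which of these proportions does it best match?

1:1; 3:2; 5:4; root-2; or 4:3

1:1

750/749 ≈ 1.001. Nearest candidates are 1:1 (1.000, off by 0.001) and 5:4 (1.250, off by 0.249).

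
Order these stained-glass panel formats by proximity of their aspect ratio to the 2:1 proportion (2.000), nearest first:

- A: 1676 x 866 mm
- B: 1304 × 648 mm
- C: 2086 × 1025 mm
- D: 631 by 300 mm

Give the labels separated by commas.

Ratios: A = 1676 / 866 ≈ 1.935; B = 1304 / 648 ≈ 2.012; C = 2086 / 1025 ≈ 2.035; D = 631 / 300 ≈ 2.103.
|Δ from 2.000|: A 0.065; B 0.012; C 0.035; D 0.103.

B, C, A, D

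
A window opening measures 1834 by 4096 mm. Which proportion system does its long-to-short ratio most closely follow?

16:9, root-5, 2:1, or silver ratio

root-5

Ratio = 4096 / 1834 ≈ 2.233.
Distances: 16:9 1.778 (Δ 0.455); root-5 2.236 (Δ 0.003); 2:1 2.000 (Δ 0.233); silver ratio 2.414 (Δ 0.181).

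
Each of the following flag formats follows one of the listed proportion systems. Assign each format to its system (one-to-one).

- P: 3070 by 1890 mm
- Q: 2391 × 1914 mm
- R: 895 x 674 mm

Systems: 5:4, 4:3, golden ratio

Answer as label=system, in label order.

Ratios: P ≈ 1.624; Q ≈ 1.249; R ≈ 1.328.
Targets: 5:4 ≈ 1.250; 4:3 ≈ 1.333; golden ratio ≈ 1.618.

P=golden ratio, Q=5:4, R=4:3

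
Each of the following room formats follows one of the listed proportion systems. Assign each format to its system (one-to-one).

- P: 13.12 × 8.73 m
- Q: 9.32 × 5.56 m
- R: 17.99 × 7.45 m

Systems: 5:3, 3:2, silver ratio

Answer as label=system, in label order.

P = 13.12/8.73 ≈ 1.503 → 3:2 (1.500)
Q = 9.32/5.56 ≈ 1.676 → 5:3 (1.667)
R = 17.99/7.45 ≈ 2.415 → silver ratio (2.414)

P=3:2, Q=5:3, R=silver ratio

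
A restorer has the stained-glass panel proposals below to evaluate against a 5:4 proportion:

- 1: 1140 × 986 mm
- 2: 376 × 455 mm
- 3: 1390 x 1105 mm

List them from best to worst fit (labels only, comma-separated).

3, 2, 1

1: 1140/986 ≈ 1.156 → |1.156 − 1.250| = 0.094
2: 455/376 ≈ 1.210 → |1.210 − 1.250| = 0.040
3: 1390/1105 ≈ 1.258 → |1.258 − 1.250| = 0.008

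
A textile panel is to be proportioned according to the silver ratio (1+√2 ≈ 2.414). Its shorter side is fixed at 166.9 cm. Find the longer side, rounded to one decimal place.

silver ratio ≈ 2.41421.
Longer side = 166.9 × 2.41421 ≈ 402.932 → 402.9 cm.

402.9 cm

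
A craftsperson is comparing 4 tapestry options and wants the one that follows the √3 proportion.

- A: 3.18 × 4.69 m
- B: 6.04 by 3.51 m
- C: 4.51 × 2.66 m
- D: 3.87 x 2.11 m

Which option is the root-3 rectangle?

Ratios (long/short): A ≈ 1.475; B ≈ 1.721; C ≈ 1.695; D ≈ 1.834.
root-3 ≈ 1.732; option B is nearest (Δ 0.011).

B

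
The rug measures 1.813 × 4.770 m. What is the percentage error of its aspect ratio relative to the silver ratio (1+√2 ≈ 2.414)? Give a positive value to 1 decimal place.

Ratio = 4.770 / 1.813 ≈ 2.6310.
Ideal silver ratio ≈ 2.4142. |2.6310 − 2.4142| / 2.4142 ≈ 8.98% → 9.0%.

9.0%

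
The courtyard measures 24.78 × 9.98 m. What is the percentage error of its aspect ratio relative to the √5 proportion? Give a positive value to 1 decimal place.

11.0%

Ratio = 24.78 / 9.98 ≈ 2.4830.
Ideal root-5 ≈ 2.2361. |2.4830 − 2.2361| / 2.2361 ≈ 11.04% → 11.0%.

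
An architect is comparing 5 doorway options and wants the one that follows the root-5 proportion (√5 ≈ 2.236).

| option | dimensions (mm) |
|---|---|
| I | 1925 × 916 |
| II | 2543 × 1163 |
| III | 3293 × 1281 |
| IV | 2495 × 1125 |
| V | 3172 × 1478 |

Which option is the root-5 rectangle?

Ratios (long/short): I ≈ 2.102; II ≈ 2.187; III ≈ 2.571; IV ≈ 2.218; V ≈ 2.146.
root-5 ≈ 2.236; option IV is nearest (Δ 0.018).

IV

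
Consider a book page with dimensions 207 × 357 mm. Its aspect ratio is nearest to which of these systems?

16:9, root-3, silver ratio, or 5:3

root-3

Ratio = 357 / 207 ≈ 1.725.
Distances: 16:9 1.778 (Δ 0.053); root-3 1.732 (Δ 0.007); silver ratio 2.414 (Δ 0.689); 5:3 1.667 (Δ 0.058).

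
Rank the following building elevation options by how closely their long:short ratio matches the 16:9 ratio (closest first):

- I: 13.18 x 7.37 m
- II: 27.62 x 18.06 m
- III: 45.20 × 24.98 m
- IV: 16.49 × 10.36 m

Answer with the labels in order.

I, III, IV, II

I: 13.18/7.37 ≈ 1.788 → |1.788 − 1.778| = 0.010
II: 27.62/18.06 ≈ 1.529 → |1.529 − 1.778| = 0.249
III: 45.20/24.98 ≈ 1.809 → |1.809 − 1.778| = 0.031
IV: 16.49/10.36 ≈ 1.592 → |1.592 − 1.778| = 0.186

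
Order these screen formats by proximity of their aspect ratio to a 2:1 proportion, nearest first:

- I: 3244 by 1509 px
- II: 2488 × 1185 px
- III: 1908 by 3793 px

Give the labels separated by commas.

Ratios: I = 3244 / 1509 ≈ 2.150; II = 2488 / 1185 ≈ 2.100; III = 3793 / 1908 ≈ 1.988.
|Δ from 2.000|: I 0.150; II 0.100; III 0.012.

III, II, I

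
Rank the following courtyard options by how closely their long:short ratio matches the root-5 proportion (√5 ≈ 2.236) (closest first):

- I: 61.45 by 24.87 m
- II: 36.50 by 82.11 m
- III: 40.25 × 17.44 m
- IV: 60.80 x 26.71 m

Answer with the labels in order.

II, IV, III, I

I: 61.45/24.87 ≈ 2.471 → |2.471 − 2.236| = 0.235
II: 82.11/36.50 ≈ 2.250 → |2.250 − 2.236| = 0.014
III: 40.25/17.44 ≈ 2.308 → |2.308 − 2.236| = 0.072
IV: 60.80/26.71 ≈ 2.276 → |2.276 − 2.236| = 0.040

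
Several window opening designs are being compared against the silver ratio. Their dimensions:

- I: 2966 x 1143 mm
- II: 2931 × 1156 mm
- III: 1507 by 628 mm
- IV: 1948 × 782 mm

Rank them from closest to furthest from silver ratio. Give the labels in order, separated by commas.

Ratios: I = 2966 / 1143 ≈ 2.595; II = 2931 / 1156 ≈ 2.535; III = 1507 / 628 ≈ 2.400; IV = 1948 / 782 ≈ 2.491.
|Δ from 2.414|: I 0.181; II 0.121; III 0.014; IV 0.077.

III, IV, II, I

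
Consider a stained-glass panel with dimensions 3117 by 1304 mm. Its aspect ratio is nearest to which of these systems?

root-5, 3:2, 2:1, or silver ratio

silver ratio

Ratio = 3117 / 1304 ≈ 2.390.
Distances: root-5 2.236 (Δ 0.154); 3:2 1.500 (Δ 0.890); 2:1 2.000 (Δ 0.390); silver ratio 2.414 (Δ 0.024).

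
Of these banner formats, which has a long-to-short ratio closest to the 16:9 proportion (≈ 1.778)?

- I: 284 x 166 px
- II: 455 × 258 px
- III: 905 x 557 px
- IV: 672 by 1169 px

Target 16:9 ≈ 1.778.
I: 1.711 (Δ0.067)  II: 1.764 (Δ0.014)  III: 1.625 (Δ0.153)  IV: 1.740 (Δ0.038)

II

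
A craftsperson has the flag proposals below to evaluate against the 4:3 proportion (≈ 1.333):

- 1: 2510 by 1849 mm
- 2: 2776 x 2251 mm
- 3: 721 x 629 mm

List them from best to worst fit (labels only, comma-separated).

Ratios: 1 = 2510 / 1849 ≈ 1.357; 2 = 2776 / 2251 ≈ 1.233; 3 = 721 / 629 ≈ 1.146.
|Δ from 1.333|: 1 0.024; 2 0.100; 3 0.187.

1, 2, 3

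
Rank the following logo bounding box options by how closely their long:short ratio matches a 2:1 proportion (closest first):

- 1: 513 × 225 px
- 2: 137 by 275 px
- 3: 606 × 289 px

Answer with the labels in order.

2, 3, 1

1: 513/225 ≈ 2.280 → |2.280 − 2.000| = 0.280
2: 275/137 ≈ 2.007 → |2.007 − 2.000| = 0.007
3: 606/289 ≈ 2.097 → |2.097 − 2.000| = 0.097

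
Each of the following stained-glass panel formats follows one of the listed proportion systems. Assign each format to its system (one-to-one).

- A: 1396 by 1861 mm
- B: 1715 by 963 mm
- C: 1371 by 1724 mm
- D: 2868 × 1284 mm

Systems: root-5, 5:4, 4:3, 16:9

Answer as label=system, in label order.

A = 1861/1396 ≈ 1.333 → 4:3 (1.333)
B = 1715/963 ≈ 1.781 → 16:9 (1.778)
C = 1724/1371 ≈ 1.257 → 5:4 (1.250)
D = 2868/1284 ≈ 2.234 → root-5 (2.236)

A=4:3, B=16:9, C=5:4, D=root-5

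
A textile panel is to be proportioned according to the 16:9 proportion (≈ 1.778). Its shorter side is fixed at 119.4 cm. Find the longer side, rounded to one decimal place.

212.3 cm

16:9 ≈ 1.77778.
Longer side = 119.4 × 1.77778 ≈ 212.267 → 212.3 cm.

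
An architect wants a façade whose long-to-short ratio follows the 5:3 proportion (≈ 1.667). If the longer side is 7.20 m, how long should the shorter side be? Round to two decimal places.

5:3 ≈ 1.66667.
Shorter side = 7.20 ÷ 1.66667 ≈ 4.3200 → 4.32 m.

4.32 m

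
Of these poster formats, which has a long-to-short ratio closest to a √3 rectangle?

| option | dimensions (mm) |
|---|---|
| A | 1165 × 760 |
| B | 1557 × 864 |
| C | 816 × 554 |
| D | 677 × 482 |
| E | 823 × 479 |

Target root-3 ≈ 1.732.
A: 1.533 (Δ0.199)  B: 1.802 (Δ0.070)  C: 1.473 (Δ0.259)  D: 1.405 (Δ0.327)  E: 1.718 (Δ0.014)

E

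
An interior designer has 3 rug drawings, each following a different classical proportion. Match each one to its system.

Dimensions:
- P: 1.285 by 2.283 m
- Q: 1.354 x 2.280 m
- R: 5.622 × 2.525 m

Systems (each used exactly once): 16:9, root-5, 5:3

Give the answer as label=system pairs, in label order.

P=16:9, Q=5:3, R=root-5

Ratios: P ≈ 1.777; Q ≈ 1.684; R ≈ 2.227.
Targets: 16:9 ≈ 1.778; root-5 ≈ 2.236; 5:3 ≈ 1.667.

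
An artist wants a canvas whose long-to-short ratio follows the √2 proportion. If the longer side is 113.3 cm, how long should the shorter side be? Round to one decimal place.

root-2 ≈ 1.41421.
Shorter side = 113.3 ÷ 1.41421 ≈ 80.115 → 80.1 cm.

80.1 cm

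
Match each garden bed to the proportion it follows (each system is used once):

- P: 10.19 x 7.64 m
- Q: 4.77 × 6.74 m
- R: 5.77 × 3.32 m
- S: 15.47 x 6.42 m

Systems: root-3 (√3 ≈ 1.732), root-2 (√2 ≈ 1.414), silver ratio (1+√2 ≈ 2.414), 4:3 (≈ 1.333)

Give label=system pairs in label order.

Ratios: P ≈ 1.334; Q ≈ 1.413; R ≈ 1.738; S ≈ 2.410.
Targets: root-3 ≈ 1.732; root-2 ≈ 1.414; silver ratio ≈ 2.414; 4:3 ≈ 1.333.

P=4:3, Q=root-2, R=root-3, S=silver ratio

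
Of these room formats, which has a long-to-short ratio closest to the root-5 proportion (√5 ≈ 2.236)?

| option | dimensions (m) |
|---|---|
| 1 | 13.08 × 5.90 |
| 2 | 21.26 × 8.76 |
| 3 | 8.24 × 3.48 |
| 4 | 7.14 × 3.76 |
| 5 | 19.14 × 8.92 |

Target root-5 ≈ 2.236.
1: 2.217 (Δ0.019)  2: 2.427 (Δ0.191)  3: 2.368 (Δ0.132)  4: 1.899 (Δ0.337)  5: 2.146 (Δ0.090)

1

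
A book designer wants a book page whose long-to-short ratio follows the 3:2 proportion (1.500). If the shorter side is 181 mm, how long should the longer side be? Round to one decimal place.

3:2 = 1.50000.
Longer side = 181 × 1.50000 ≈ 271.500 → 271.5 mm.

271.5 mm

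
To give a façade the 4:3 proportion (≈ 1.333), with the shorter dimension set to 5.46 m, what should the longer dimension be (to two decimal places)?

4:3 ≈ 1.33333.
Longer side = 5.46 × 1.33333 ≈ 7.2800 → 7.28 m.

7.28 m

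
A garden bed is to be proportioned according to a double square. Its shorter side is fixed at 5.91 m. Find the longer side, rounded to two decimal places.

11.82 m

2:1 = 2.00000.
Longer side = 5.91 × 2.00000 ≈ 11.8200 → 11.82 m.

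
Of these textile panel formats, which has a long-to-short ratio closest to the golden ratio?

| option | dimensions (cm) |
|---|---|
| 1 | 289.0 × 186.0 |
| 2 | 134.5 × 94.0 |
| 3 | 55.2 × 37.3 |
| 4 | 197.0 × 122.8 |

Target golden ratio ≈ 1.618.
1: 1.554 (Δ0.064)  2: 1.431 (Δ0.187)  3: 1.480 (Δ0.138)  4: 1.604 (Δ0.014)

4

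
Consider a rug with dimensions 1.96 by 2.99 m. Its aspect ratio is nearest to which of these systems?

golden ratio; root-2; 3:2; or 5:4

3:2

Ratio = 2.99 / 1.96 ≈ 1.526.
Distances: golden ratio 1.618 (Δ 0.092); root-2 1.414 (Δ 0.112); 3:2 1.500 (Δ 0.026); 5:4 1.250 (Δ 0.276).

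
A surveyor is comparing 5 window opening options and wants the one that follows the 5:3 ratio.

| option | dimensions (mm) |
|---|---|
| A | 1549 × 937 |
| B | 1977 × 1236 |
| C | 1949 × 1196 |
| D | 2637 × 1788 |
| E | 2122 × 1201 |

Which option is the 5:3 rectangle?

Ratios (long/short): A ≈ 1.653; B ≈ 1.600; C ≈ 1.630; D ≈ 1.475; E ≈ 1.767.
5:3 ≈ 1.667; option A is nearest (Δ 0.014).

A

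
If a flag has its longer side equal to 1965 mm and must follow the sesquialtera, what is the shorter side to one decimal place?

3:2 = 1.50000.
Shorter side = 1965 ÷ 1.50000 ≈ 1310.000 → 1310.0 mm.

1310.0 mm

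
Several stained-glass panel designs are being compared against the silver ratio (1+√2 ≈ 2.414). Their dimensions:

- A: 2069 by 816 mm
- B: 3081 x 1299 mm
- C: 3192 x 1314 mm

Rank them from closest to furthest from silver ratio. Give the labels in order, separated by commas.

A: 2069/816 ≈ 2.536 → |2.536 − 2.414| = 0.122
B: 3081/1299 ≈ 2.372 → |2.372 − 2.414| = 0.042
C: 3192/1314 ≈ 2.429 → |2.429 − 2.414| = 0.015

C, B, A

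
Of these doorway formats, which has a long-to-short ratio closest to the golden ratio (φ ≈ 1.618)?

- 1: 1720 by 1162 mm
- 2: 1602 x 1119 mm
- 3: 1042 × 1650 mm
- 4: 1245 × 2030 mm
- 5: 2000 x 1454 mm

Target golden ratio ≈ 1.618.
1: 1.480 (Δ0.138)  2: 1.432 (Δ0.186)  3: 1.583 (Δ0.035)  4: 1.631 (Δ0.013)  5: 1.376 (Δ0.242)

4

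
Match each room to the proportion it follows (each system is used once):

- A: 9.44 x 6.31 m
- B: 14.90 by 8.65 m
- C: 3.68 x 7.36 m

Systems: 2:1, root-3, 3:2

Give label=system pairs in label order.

A=3:2, B=root-3, C=2:1

A = 9.44/6.31 ≈ 1.496 → 3:2 (1.500)
B = 14.90/8.65 ≈ 1.723 → root-3 (1.732)
C = 7.36/3.68 ≈ 2.000 → 2:1 (2.000)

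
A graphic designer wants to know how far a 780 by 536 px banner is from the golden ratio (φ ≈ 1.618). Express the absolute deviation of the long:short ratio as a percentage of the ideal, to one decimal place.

10.1%

Ratio = 780 / 536 ≈ 1.4552.
Ideal golden ratio ≈ 1.6180. |1.4552 − 1.6180| / 1.6180 ≈ 10.06% → 10.1%.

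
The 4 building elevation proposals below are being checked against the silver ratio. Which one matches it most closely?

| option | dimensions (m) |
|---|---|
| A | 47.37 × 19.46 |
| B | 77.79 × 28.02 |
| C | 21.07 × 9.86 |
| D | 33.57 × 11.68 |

Ratios (long/short): A ≈ 2.434; B ≈ 2.776; C ≈ 2.137; D ≈ 2.874.
silver ratio ≈ 2.414; option A is nearest (Δ 0.020).

A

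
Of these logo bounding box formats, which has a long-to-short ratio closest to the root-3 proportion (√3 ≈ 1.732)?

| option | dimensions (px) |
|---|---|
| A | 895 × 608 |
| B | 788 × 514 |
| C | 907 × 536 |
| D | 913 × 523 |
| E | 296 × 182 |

Ratios (long/short): A ≈ 1.472; B ≈ 1.533; C ≈ 1.692; D ≈ 1.746; E ≈ 1.626.
root-3 ≈ 1.732; option D is nearest (Δ 0.014).

D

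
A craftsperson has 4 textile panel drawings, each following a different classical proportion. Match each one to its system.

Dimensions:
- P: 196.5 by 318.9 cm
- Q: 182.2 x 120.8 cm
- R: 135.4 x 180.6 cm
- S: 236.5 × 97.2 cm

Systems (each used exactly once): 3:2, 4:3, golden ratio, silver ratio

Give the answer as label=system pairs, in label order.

P=golden ratio, Q=3:2, R=4:3, S=silver ratio

Ratios: P ≈ 1.623; Q ≈ 1.508; R ≈ 1.334; S ≈ 2.433.
Targets: 3:2 ≈ 1.500; 4:3 ≈ 1.333; golden ratio ≈ 1.618; silver ratio ≈ 2.414.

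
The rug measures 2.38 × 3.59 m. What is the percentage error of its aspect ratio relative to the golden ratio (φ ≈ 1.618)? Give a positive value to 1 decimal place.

Ratio = 3.59 / 2.38 ≈ 1.5084.
Ideal golden ratio ≈ 1.6180. |1.5084 − 1.6180| / 1.6180 ≈ 6.77% → 6.8%.

6.8%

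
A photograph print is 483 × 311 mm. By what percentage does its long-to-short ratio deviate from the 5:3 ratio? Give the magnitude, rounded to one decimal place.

Ratio = 483 / 311 ≈ 1.5531.
Ideal 5:3 ≈ 1.6667. |1.5531 − 1.6667| / 1.6667 ≈ 6.82% → 6.8%.

6.8%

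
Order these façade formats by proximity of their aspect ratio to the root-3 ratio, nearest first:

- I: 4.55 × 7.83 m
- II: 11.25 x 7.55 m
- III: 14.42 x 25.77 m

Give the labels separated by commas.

Ratios: I = 7.83 / 4.55 ≈ 1.721; II = 11.25 / 7.55 ≈ 1.490; III = 25.77 / 14.42 ≈ 1.787.
|Δ from 1.732|: I 0.011; II 0.242; III 0.055.

I, III, II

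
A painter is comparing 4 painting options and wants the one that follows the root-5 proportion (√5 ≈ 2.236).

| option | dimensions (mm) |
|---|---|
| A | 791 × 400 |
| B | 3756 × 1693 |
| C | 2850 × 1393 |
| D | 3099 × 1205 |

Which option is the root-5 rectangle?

B

Ratios (long/short): A ≈ 1.978; B ≈ 2.219; C ≈ 2.046; D ≈ 2.572.
root-5 ≈ 2.236; option B is nearest (Δ 0.017).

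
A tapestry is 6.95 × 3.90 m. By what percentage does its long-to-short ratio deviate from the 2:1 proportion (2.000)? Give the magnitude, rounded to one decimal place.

10.9%

Ratio = 6.95 / 3.90 ≈ 1.7821.
Ideal 2:1 = 2.0000. |1.7821 − 2.0000| / 2.0000 ≈ 10.89% → 10.9%.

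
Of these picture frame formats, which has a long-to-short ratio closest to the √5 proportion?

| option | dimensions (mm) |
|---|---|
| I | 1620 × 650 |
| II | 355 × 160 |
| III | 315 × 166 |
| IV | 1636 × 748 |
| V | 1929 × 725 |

Ratios (long/short): I ≈ 2.492; II ≈ 2.219; III ≈ 1.898; IV ≈ 2.187; V ≈ 2.661.
root-5 ≈ 2.236; option II is nearest (Δ 0.017).

II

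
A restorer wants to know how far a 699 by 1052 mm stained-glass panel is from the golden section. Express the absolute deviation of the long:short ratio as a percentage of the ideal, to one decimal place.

Ratio = 1052 / 699 ≈ 1.5050.
Ideal golden ratio ≈ 1.6180. |1.5050 − 1.6180| / 1.6180 ≈ 6.98% → 7.0%.

7.0%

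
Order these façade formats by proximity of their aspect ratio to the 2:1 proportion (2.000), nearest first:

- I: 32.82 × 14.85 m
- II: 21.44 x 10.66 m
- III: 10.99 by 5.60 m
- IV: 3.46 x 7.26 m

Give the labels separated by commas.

II, III, IV, I

Ratios: I = 32.82 / 14.85 ≈ 2.210; II = 21.44 / 10.66 ≈ 2.011; III = 10.99 / 5.60 ≈ 1.963; IV = 7.26 / 3.46 ≈ 2.098.
|Δ from 2.000|: I 0.210; II 0.011; III 0.037; IV 0.098.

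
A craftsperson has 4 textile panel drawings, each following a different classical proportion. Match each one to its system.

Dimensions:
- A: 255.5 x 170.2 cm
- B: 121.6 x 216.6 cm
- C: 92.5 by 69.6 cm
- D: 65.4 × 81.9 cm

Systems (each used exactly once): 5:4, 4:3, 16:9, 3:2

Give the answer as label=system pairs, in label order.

Ratios: A ≈ 1.501; B ≈ 1.781; C ≈ 1.329; D ≈ 1.252.
Targets: 5:4 ≈ 1.250; 4:3 ≈ 1.333; 16:9 ≈ 1.778; 3:2 ≈ 1.500.

A=3:2, B=16:9, C=4:3, D=5:4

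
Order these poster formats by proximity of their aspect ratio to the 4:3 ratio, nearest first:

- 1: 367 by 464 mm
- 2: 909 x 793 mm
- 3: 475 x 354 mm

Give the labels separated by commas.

1: 464/367 ≈ 1.264 → |1.264 − 1.333| = 0.069
2: 909/793 ≈ 1.146 → |1.146 − 1.333| = 0.187
3: 475/354 ≈ 1.342 → |1.342 − 1.333| = 0.009

3, 1, 2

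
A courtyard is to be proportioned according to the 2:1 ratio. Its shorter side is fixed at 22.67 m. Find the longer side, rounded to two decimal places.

2:1 = 2.00000.
Longer side = 22.67 × 2.00000 ≈ 45.3400 → 45.34 m.

45.34 m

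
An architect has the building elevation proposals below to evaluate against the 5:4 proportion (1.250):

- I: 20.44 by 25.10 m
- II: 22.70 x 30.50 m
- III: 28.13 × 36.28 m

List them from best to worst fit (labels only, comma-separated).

I: 25.10/20.44 ≈ 1.228 → |1.228 − 1.250| = 0.022
II: 30.50/22.70 ≈ 1.344 → |1.344 − 1.250| = 0.094
III: 36.28/28.13 ≈ 1.290 → |1.290 − 1.250| = 0.040

I, III, II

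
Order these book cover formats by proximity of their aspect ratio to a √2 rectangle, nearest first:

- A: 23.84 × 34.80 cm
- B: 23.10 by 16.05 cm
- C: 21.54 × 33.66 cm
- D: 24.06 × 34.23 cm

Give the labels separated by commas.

D, B, A, C

A: 34.80/23.84 ≈ 1.460 → |1.460 − 1.414| = 0.046
B: 23.10/16.05 ≈ 1.439 → |1.439 − 1.414| = 0.025
C: 33.66/21.54 ≈ 1.563 → |1.563 − 1.414| = 0.149
D: 34.23/24.06 ≈ 1.423 → |1.423 − 1.414| = 0.009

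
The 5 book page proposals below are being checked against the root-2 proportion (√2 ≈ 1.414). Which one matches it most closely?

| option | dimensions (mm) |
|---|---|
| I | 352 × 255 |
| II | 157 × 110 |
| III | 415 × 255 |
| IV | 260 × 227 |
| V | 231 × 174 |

II

Target root-2 ≈ 1.414.
I: 1.380 (Δ0.034)  II: 1.427 (Δ0.013)  III: 1.627 (Δ0.213)  IV: 1.145 (Δ0.269)  V: 1.328 (Δ0.086)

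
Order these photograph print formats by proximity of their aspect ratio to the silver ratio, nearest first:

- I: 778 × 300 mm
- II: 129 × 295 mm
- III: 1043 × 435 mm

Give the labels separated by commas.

Ratios: I = 778 / 300 ≈ 2.593; II = 295 / 129 ≈ 2.287; III = 1043 / 435 ≈ 2.398.
|Δ from 2.414|: I 0.179; II 0.127; III 0.016.

III, II, I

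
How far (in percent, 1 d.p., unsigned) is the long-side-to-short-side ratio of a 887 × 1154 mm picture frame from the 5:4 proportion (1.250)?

Ratio = 1154 / 887 ≈ 1.3010.
Ideal 5:4 = 1.2500. |1.3010 − 1.2500| / 1.2500 ≈ 4.08% → 4.1%.

4.1%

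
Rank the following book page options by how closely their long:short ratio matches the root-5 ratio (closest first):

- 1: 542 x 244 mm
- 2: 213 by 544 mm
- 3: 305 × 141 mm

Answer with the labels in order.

1, 3, 2

1: 542/244 ≈ 2.221 → |2.221 − 2.236| = 0.015
2: 544/213 ≈ 2.554 → |2.554 − 2.236| = 0.318
3: 305/141 ≈ 2.163 → |2.163 − 2.236| = 0.073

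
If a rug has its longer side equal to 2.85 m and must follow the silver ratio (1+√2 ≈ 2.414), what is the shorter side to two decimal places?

silver ratio ≈ 2.41421.
Shorter side = 2.85 ÷ 2.41421 ≈ 1.1805 → 1.18 m.

1.18 m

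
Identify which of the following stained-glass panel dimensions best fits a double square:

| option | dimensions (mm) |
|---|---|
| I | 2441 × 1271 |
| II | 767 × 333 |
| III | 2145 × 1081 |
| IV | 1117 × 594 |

III

Target 2:1 ≈ 2.000.
I: 1.921 (Δ0.079)  II: 2.303 (Δ0.303)  III: 1.984 (Δ0.016)  IV: 1.880 (Δ0.120)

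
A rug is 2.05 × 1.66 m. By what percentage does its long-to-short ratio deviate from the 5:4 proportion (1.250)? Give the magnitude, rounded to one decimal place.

1.2%

Ratio = 2.05 / 1.66 ≈ 1.2349.
Ideal 5:4 = 1.2500. |1.2349 − 1.2500| / 1.2500 ≈ 1.21% → 1.2%.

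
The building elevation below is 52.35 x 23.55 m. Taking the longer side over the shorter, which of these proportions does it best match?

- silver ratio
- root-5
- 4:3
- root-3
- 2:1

root-5

52.35/23.55 ≈ 2.223. Nearest candidates are root-5 (2.236, off by 0.013) and silver ratio (2.414, off by 0.191).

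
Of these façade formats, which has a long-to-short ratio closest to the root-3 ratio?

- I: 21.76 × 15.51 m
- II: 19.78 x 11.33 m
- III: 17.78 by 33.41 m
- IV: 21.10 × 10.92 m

Ratios (long/short): I ≈ 1.403; II ≈ 1.746; III ≈ 1.879; IV ≈ 1.932.
root-3 ≈ 1.732; option II is nearest (Δ 0.014).

II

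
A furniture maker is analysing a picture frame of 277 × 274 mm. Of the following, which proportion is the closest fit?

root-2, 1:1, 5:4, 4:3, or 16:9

277/274 ≈ 1.011. Nearest candidates are 1:1 (1.000, off by 0.011) and 5:4 (1.250, off by 0.239).

1:1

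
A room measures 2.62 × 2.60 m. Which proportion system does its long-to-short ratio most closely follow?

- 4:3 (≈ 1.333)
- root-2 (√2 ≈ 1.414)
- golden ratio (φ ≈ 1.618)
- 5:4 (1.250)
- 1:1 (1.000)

Ratio = 2.62 / 2.60 ≈ 1.008.
Distances: 4:3 1.333 (Δ 0.325); root-2 1.414 (Δ 0.406); golden ratio 1.618 (Δ 0.610); 5:4 1.250 (Δ 0.242); 1:1 1.000 (Δ 0.008).

1:1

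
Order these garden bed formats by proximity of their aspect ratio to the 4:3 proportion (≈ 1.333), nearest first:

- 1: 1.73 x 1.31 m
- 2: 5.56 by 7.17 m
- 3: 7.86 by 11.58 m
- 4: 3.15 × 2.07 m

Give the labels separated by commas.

1: 1.73/1.31 ≈ 1.321 → |1.321 − 1.333| = 0.012
2: 7.17/5.56 ≈ 1.290 → |1.290 − 1.333| = 0.043
3: 11.58/7.86 ≈ 1.473 → |1.473 − 1.333| = 0.140
4: 3.15/2.07 ≈ 1.522 → |1.522 − 1.333| = 0.189

1, 2, 3, 4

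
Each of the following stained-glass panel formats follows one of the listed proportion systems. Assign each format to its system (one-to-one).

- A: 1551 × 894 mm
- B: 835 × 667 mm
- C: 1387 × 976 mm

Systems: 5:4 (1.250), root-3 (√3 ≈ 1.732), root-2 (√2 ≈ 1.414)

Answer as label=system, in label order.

A=root-3, B=5:4, C=root-2

Ratios: A ≈ 1.735; B ≈ 1.252; C ≈ 1.421.
Targets: 5:4 ≈ 1.250; root-3 ≈ 1.732; root-2 ≈ 1.414.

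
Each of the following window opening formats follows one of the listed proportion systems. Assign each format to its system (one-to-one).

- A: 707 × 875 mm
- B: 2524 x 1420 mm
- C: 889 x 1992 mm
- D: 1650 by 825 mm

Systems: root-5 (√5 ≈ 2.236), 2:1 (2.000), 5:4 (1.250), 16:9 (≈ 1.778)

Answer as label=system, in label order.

A = 875/707 ≈ 1.238 → 5:4 (1.250)
B = 2524/1420 ≈ 1.777 → 16:9 (1.778)
C = 1992/889 ≈ 2.241 → root-5 (2.236)
D = 1650/825 ≈ 2.000 → 2:1 (2.000)

A=5:4, B=16:9, C=root-5, D=2:1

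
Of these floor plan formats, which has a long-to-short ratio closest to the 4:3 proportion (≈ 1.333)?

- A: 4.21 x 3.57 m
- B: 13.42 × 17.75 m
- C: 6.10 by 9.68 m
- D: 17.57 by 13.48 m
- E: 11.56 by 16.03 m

Target 4:3 ≈ 1.333.
A: 1.179 (Δ0.154)  B: 1.323 (Δ0.010)  C: 1.587 (Δ0.254)  D: 1.303 (Δ0.030)  E: 1.387 (Δ0.054)

B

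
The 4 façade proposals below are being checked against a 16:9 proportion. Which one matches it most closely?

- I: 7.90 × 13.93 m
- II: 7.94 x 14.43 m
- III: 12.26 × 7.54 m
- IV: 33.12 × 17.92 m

I

Target 16:9 ≈ 1.778.
I: 1.763 (Δ0.015)  II: 1.817 (Δ0.039)  III: 1.626 (Δ0.152)  IV: 1.848 (Δ0.070)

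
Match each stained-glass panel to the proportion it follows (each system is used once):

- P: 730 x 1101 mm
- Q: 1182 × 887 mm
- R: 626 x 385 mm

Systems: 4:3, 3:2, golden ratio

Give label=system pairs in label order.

P=3:2, Q=4:3, R=golden ratio

P = 1101/730 ≈ 1.508 → 3:2 (1.500)
Q = 1182/887 ≈ 1.333 → 4:3 (1.333)
R = 626/385 ≈ 1.626 → golden ratio (1.618)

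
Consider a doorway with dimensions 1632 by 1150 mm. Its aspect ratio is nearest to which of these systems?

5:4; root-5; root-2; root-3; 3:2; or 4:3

Ratio = 1632 / 1150 ≈ 1.419.
Distances: 5:4 1.250 (Δ 0.169); root-5 2.236 (Δ 0.817); root-2 1.414 (Δ 0.005); root-3 1.732 (Δ 0.313); 3:2 1.500 (Δ 0.081); 4:3 1.333 (Δ 0.086).

root-2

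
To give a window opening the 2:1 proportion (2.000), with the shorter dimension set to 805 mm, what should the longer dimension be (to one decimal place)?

1610.0 mm

2:1 = 2.00000.
Longer side = 805 × 2.00000 ≈ 1610.000 → 1610.0 mm.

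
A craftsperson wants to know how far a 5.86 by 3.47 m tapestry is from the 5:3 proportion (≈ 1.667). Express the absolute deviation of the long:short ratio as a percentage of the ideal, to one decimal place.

1.3%

Ratio = 5.86 / 3.47 ≈ 1.6888.
Ideal 5:3 ≈ 1.6667. |1.6888 − 1.6667| / 1.6667 ≈ 1.33% → 1.3%.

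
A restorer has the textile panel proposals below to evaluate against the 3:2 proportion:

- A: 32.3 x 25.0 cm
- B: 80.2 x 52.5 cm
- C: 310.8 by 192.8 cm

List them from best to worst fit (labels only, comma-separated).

B, C, A

A: 32.3/25.0 ≈ 1.292 → |1.292 − 1.500| = 0.208
B: 80.2/52.5 ≈ 1.528 → |1.528 − 1.500| = 0.028
C: 310.8/192.8 ≈ 1.612 → |1.612 − 1.500| = 0.112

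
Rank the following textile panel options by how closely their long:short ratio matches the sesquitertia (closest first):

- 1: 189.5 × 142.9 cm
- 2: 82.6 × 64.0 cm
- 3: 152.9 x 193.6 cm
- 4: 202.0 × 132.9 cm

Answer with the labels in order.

Ratios: 1 = 189.5 / 142.9 ≈ 1.326; 2 = 82.6 / 64.0 ≈ 1.291; 3 = 193.6 / 152.9 ≈ 1.266; 4 = 202.0 / 132.9 ≈ 1.520.
|Δ from 1.333|: 1 0.007; 2 0.042; 3 0.067; 4 0.187.

1, 2, 3, 4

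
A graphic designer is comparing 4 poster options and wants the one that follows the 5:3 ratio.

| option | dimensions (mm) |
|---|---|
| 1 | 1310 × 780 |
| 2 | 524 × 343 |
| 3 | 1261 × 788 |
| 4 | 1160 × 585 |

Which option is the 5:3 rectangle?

Ratios (long/short): 1 ≈ 1.679; 2 ≈ 1.528; 3 ≈ 1.600; 4 ≈ 1.983.
5:3 ≈ 1.667; option 1 is nearest (Δ 0.012).

1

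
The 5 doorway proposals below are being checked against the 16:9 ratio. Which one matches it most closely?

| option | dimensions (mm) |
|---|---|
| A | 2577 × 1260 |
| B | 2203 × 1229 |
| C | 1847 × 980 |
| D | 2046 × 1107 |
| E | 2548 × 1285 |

B

Ratios (long/short): A ≈ 2.045; B ≈ 1.793; C ≈ 1.885; D ≈ 1.848; E ≈ 1.983.
16:9 ≈ 1.778; option B is nearest (Δ 0.015).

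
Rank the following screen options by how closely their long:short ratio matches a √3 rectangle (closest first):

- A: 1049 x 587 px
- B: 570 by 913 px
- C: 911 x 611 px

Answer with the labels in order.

A: 1049/587 ≈ 1.787 → |1.787 − 1.732| = 0.055
B: 913/570 ≈ 1.602 → |1.602 − 1.732| = 0.130
C: 911/611 ≈ 1.491 → |1.491 − 1.732| = 0.241

A, B, C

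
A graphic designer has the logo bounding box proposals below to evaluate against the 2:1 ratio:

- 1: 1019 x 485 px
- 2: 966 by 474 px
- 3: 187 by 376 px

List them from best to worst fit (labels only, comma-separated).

1: 1019/485 ≈ 2.101 → |2.101 − 2.000| = 0.101
2: 966/474 ≈ 2.038 → |2.038 − 2.000| = 0.038
3: 376/187 ≈ 2.011 → |2.011 − 2.000| = 0.011

3, 2, 1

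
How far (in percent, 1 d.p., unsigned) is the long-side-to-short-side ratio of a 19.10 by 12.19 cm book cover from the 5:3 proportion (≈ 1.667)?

Ratio = 19.10 / 12.19 ≈ 1.5669.
Ideal 5:3 ≈ 1.6667. |1.5669 − 1.6667| / 1.6667 ≈ 5.99% → 6.0%.

6.0%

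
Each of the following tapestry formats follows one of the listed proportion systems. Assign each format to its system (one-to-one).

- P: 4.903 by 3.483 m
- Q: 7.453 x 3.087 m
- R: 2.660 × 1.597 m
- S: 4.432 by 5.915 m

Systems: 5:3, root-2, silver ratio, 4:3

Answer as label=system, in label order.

Ratios: P ≈ 1.408; Q ≈ 2.414; R ≈ 1.666; S ≈ 1.335.
Targets: 5:3 ≈ 1.667; root-2 ≈ 1.414; silver ratio ≈ 2.414; 4:3 ≈ 1.333.

P=root-2, Q=silver ratio, R=5:3, S=4:3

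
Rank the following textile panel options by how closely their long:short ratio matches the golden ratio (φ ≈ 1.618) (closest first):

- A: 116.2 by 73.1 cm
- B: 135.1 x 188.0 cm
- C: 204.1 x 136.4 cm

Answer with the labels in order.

A, C, B

Ratios: A = 116.2 / 73.1 ≈ 1.590; B = 188.0 / 135.1 ≈ 1.392; C = 204.1 / 136.4 ≈ 1.496.
|Δ from 1.618|: A 0.028; B 0.226; C 0.122.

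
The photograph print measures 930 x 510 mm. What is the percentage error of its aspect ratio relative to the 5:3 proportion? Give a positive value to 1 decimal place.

Ratio = 930 / 510 ≈ 1.8235.
Ideal 5:3 ≈ 1.6667. |1.8235 − 1.6667| / 1.6667 ≈ 9.41% → 9.4%.

9.4%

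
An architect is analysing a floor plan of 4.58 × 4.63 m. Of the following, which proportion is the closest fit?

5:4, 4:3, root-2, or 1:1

Ratio = 4.63 / 4.58 ≈ 1.011.
Distances: 5:4 1.250 (Δ 0.239); 4:3 1.333 (Δ 0.322); root-2 1.414 (Δ 0.403); 1:1 1.000 (Δ 0.011).

1:1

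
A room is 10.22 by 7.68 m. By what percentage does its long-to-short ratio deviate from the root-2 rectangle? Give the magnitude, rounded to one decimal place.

5.9%

Ratio = 10.22 / 7.68 ≈ 1.3307.
Ideal root-2 ≈ 1.4142. |1.3307 − 1.4142| / 1.4142 ≈ 5.90% → 5.9%.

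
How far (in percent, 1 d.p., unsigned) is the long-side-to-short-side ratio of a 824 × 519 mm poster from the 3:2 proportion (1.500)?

Ratio = 824 / 519 ≈ 1.5877.
Ideal 3:2 = 1.5000. |1.5877 − 1.5000| / 1.5000 ≈ 5.85% → 5.8%.

5.8%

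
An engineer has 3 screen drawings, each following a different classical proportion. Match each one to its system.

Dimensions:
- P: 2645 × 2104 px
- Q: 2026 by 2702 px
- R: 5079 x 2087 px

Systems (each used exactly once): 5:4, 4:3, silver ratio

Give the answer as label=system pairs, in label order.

P=5:4, Q=4:3, R=silver ratio

Ratios: P ≈ 1.257; Q ≈ 1.334; R ≈ 2.434.
Targets: 5:4 ≈ 1.250; 4:3 ≈ 1.333; silver ratio ≈ 2.414.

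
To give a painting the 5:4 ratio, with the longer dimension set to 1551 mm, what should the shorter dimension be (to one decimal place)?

1240.8 mm

5:4 = 1.25000.
Shorter side = 1551 ÷ 1.25000 ≈ 1240.800 → 1240.8 mm.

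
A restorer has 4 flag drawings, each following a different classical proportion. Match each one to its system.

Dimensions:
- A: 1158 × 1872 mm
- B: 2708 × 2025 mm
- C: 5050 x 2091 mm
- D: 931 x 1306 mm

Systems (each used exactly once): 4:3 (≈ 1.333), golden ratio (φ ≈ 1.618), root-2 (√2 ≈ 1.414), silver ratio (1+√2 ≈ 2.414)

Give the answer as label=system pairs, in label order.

A=golden ratio, B=4:3, C=silver ratio, D=root-2

Ratios: A ≈ 1.617; B ≈ 1.337; C ≈ 2.415; D ≈ 1.403.
Targets: 4:3 ≈ 1.333; golden ratio ≈ 1.618; root-2 ≈ 1.414; silver ratio ≈ 2.414.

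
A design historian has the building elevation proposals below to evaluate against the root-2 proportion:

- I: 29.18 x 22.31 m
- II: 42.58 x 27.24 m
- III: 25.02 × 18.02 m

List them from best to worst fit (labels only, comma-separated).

III, I, II

I: 29.18/22.31 ≈ 1.308 → |1.308 − 1.414| = 0.106
II: 42.58/27.24 ≈ 1.563 → |1.563 − 1.414| = 0.149
III: 25.02/18.02 ≈ 1.388 → |1.388 − 1.414| = 0.026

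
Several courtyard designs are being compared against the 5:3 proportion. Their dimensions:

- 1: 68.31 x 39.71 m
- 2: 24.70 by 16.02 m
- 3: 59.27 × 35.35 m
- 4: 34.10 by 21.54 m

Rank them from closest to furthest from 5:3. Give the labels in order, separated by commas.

3, 1, 4, 2

Ratios: 1 = 68.31 / 39.71 ≈ 1.720; 2 = 24.70 / 16.02 ≈ 1.542; 3 = 59.27 / 35.35 ≈ 1.677; 4 = 34.10 / 21.54 ≈ 1.583.
|Δ from 1.667|: 1 0.053; 2 0.125; 3 0.010; 4 0.084.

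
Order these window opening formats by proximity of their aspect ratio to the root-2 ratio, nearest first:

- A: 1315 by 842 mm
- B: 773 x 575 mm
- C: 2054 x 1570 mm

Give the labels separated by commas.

B, C, A

Ratios: A = 1315 / 842 ≈ 1.562; B = 773 / 575 ≈ 1.344; C = 2054 / 1570 ≈ 1.308.
|Δ from 1.414|: A 0.148; B 0.070; C 0.106.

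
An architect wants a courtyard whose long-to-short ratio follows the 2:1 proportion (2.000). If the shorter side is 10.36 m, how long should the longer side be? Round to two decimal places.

20.72 m

2:1 = 2.00000.
Longer side = 10.36 × 2.00000 ≈ 20.7200 → 20.72 m.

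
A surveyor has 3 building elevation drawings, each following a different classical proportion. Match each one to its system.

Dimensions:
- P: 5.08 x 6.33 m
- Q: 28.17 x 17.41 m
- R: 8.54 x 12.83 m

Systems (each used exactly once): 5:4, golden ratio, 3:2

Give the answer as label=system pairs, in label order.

P=5:4, Q=golden ratio, R=3:2

Ratios: P ≈ 1.246; Q ≈ 1.618; R ≈ 1.502.
Targets: 5:4 ≈ 1.250; golden ratio ≈ 1.618; 3:2 ≈ 1.500.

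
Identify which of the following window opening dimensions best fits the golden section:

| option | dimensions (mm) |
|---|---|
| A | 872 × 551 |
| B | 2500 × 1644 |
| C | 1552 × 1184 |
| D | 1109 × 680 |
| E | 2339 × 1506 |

Target golden ratio ≈ 1.618.
A: 1.583 (Δ0.035)  B: 1.521 (Δ0.097)  C: 1.311 (Δ0.307)  D: 1.631 (Δ0.013)  E: 1.553 (Δ0.065)

D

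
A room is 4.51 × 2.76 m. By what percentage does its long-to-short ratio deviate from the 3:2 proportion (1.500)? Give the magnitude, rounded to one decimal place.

8.9%

Ratio = 4.51 / 2.76 ≈ 1.6341.
Ideal 3:2 = 1.5000. |1.6341 − 1.5000| / 1.5000 ≈ 8.94% → 8.9%.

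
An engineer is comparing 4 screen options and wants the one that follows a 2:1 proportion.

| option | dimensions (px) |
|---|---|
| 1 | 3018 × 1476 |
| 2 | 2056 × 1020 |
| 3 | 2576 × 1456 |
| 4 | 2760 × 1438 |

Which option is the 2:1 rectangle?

Ratios (long/short): 1 ≈ 2.045; 2 ≈ 2.016; 3 ≈ 1.769; 4 ≈ 1.919.
2:1 ≈ 2.000; option 2 is nearest (Δ 0.016).

2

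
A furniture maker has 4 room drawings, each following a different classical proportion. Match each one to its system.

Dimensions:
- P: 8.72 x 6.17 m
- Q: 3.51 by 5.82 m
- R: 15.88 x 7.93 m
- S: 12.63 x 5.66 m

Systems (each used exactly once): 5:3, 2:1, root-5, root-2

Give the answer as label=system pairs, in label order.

Ratios: P ≈ 1.413; Q ≈ 1.658; R ≈ 2.003; S ≈ 2.231.
Targets: 5:3 ≈ 1.667; 2:1 ≈ 2.000; root-5 ≈ 2.236; root-2 ≈ 1.414.

P=root-2, Q=5:3, R=2:1, S=root-5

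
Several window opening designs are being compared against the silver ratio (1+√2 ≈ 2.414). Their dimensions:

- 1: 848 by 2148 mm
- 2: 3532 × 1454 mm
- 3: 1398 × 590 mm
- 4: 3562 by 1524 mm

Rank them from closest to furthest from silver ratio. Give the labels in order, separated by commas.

1: 2148/848 ≈ 2.533 → |2.533 − 2.414| = 0.119
2: 3532/1454 ≈ 2.429 → |2.429 − 2.414| = 0.015
3: 1398/590 ≈ 2.369 → |2.369 − 2.414| = 0.045
4: 3562/1524 ≈ 2.337 → |2.337 − 2.414| = 0.077

2, 3, 4, 1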